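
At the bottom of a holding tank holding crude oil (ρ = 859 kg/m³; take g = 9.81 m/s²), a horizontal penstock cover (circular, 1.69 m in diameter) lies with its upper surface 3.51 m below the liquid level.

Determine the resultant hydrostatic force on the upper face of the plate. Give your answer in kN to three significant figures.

γ = ρg = 859 × 9.81 / 1000 = 8.42679 kN/m³.
The plate is horizontal, so pressure is uniform at p = γ·h = 8.42679 × 3.51 = 29.578 kN/m².
A = π(0.845)² = 2.24318 m².
F = p·A = 29.578 × 2.24318 = 66.3488 kN.

F ≈ 66.3 kN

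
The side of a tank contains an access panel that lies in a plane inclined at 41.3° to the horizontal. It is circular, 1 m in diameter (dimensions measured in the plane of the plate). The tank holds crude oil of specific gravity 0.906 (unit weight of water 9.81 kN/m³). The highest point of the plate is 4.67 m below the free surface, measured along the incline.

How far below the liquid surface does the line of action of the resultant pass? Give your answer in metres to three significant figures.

h_p = 3.42 m

γ = 0.906 × 9.81 = 8.88786 kN/m³.
Let θ = 41.3° be the plate's angle to the horizontal; measure y along the incline from where the plane meets the free surface. Vertical depth h = y·sinθ with sinθ = 0.660002.
The centroid is at the centre, 0.5 m below the top of the plate, so y_c = 4.67 + 0.5 = 5.17 m and h_c = 5.17 × 0.660002 = 3.41221 m.
A = π(0.5)² = 0.785398 m².
Resultant F = γ·h_c·A = 8.88786 × 3.41221 × 0.785398 = 23.819 kN.
I_c = πr⁴/4 = π × 0.5⁴/4 = 0.0490874 m⁴.
Centre of pressure: y_p = y_c + I_c/(y_c·A) = 5.17 + 0.0490874/(5.17 × 0.785398) = 5.17 + 0.012089 = 5.18209 m along the plane.
Vertically, h_p = y_p·sinθ = 5.18209 × 0.660002 = 3.42019 m.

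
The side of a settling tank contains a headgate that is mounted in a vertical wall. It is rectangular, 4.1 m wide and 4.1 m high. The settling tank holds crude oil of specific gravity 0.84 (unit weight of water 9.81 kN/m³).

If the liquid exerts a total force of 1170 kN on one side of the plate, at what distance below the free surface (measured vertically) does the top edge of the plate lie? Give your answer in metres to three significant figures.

d_top ≈ 6.40 m

γ = 0.84 × 9.81 = 8.2404 kN/m³.
A = 4.1 × 4.1 = 16.81 m².
From F = γ·h_c·A, the centroid depth is h_c = 1170/(8.2404 × 16.81) = 8.44637 m.
The centroid lies 4.1/2 = 2.05 m below the top edge, so the top edge sits at h_top = 8.44637 − 2.05 = 6.39637 m below the surface.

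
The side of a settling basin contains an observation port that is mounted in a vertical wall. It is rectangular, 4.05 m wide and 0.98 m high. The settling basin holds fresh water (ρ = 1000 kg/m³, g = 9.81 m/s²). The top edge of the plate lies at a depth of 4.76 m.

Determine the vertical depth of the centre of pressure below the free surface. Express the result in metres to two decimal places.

γ = ρg = 1000 × 9.81 = 9810 N/m³ = 9.81 kN/m³.
The centroid lies 0.98/2 = 0.49 m below the top edge, so the centroid depth is h_c = 4.76 + 0.49 = 5.25 m.
A = 4.05 × 0.98 = 3.969 m².
Resultant F = γ·h_c·A = 9.81 × 5.25 × 3.969 = 204.413 kN.
I_c = b·h³/12 = 4.05 × 0.98³/12 = 0.317652 m⁴.
Centre of pressure: y_p = y_c + I_c/(y_c·A) = 5.25 + 0.317652/(5.25 × 3.969) = 5.25 + 0.0152444 = 5.26524 m along the plane.

h_p = 5.27 m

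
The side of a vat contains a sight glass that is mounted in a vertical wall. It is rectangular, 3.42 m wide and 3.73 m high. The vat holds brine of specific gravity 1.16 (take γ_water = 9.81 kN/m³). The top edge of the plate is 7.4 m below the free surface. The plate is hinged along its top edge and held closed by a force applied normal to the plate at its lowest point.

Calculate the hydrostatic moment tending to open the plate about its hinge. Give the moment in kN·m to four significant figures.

M ≈ 2677 kN·m

γ = 1.16 × 9.81 = 11.3796 kN/m³.
The centroid lies 3.73/2 = 1.865 m below the top edge, so the centroid depth is h_c = 7.4 + 1.865 = 9.265 m.
A = 3.42 × 3.73 = 12.7566 m².
Resultant F = γ·h_c·A = 11.3796 × 9.265 × 12.7566 = 1344.95 kN.
I_c = b·h³/12 = 3.42 × 3.73³/12 = 14.7901 m⁴.
Centre of pressure: y_p = y_c + I_c/(y_c·A) = 9.265 + 14.7901/(9.265 × 12.7566) = 9.265 + 0.125138 = 9.39014 m along the plane.
The resultant acts 1.865 + 0.125138 = 1.99014 m (along the plate) below the hinge at the top edge, so the moment about the hinge is M = F × 1.99014 = 1344.95 × 1.99014 = 2676.64 kN·m.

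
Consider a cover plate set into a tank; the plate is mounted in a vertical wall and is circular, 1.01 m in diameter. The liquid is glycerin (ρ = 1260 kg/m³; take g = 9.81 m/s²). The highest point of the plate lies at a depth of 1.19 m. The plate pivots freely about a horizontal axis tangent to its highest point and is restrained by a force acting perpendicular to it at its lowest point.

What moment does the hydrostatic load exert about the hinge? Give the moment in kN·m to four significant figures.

γ = ρg = 1260 × 9.81 / 1000 = 12.3606 kN/m³.
The centroid is at the centre, 0.505 m below the top of the plate, so the centroid depth is h_c = 1.19 + 0.505 = 1.695 m.
A = π(0.505)² = 0.801185 m².
Resultant F = γ·h_c·A = 12.3606 × 1.695 × 0.801185 = 16.7858 kN.
I_c = πr⁴/4 = π × 0.505⁴/4 = 0.0510805 m⁴.
Centre of pressure: y_p = y_c + I_c/(y_c·A) = 1.695 + 0.0510805/(1.695 × 0.801185) = 1.695 + 0.0376143 = 1.73261 m along the plane.
The resultant acts 0.505 + 0.0376143 = 0.542614 m (along the plate) below the hinge at the top edge, so the moment about the hinge is M = F × 0.542614 = 16.7858 × 0.542614 = 9.10821 kN·m.

M ≈ 9.108 kN·m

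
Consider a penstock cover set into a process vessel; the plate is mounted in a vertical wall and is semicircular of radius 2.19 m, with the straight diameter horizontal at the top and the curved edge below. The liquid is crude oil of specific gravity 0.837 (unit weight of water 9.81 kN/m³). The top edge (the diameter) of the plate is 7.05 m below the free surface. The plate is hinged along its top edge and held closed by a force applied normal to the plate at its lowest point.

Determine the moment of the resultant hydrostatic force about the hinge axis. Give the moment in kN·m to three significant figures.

γ = 0.837 × 9.81 = 8.21097 kN/m³.
The centroid of a semicircle lies 4r/(3π) = 0.929465 m from the diameter, here below the top edge, so the centroid depth is h_c = 7.05 + 0.929465 = 7.97946 m.
A = πr²/2 = π × 2.19²/2 = 7.5337 m².
Resultant F = γ·h_c·A = 8.21097 × 7.97946 × 7.5337 = 493.601 kN.
I_c = (π/8 − 8/(9π))·r⁴ = 0.109757 × 2.19⁴ = 2.52469 m⁴.
Centre of pressure: y_p = y_c + I_c/(y_c·A) = 7.97946 + 2.52469/(7.97946 × 7.5337) = 7.97946 + 0.0419978 = 8.02146 m along the plane.
The resultant acts 0.929465 + 0.0419978 = 0.971463 m (along the plate) below the hinge at the top edge, so the moment about the hinge is M = F × 0.971463 = 493.601 × 0.971463 = 479.515 kN·m.

M ≈ 480 kN·m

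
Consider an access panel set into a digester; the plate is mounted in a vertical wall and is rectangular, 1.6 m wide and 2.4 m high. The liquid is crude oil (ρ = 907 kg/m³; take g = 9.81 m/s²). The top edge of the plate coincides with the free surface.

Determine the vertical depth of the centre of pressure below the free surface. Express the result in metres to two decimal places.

h_p = 1.60 m

γ = ρg = 907 × 9.81 / 1000 = 8.89767 kN/m³.
The centroid lies 2.4/2 = 1.2 m below the top edge, so the centroid depth is h_c = 1.2 m.
A = 1.6 × 2.4 = 3.84 m².
Resultant F = γ·h_c·A = 8.89767 × 1.2 × 3.84 = 41.0005 kN.
I_c = b·h³/12 = 1.6 × 2.4³/12 = 1.8432 m⁴.
Centre of pressure: y_p = y_c + I_c/(y_c·A) = 1.2 + 1.8432/(1.2 × 3.84) = 1.2 + 0.4 = 1.6 m along the plane.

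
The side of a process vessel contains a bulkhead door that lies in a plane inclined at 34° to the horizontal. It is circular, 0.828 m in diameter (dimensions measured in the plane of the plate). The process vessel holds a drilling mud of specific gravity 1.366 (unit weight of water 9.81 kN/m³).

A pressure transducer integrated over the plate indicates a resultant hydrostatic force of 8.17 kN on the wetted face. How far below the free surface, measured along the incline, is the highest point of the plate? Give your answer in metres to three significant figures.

γ = 1.366 × 9.81 = 13.40046 kN/m³.
A = π(0.414)² = 0.538456 m².
From F = γ·h_c·A, the centroid depth is h_c = 8.17/(13.40046 × 0.538456) = 1.13228 m.
Let θ = 34° be the plate's angle to the horizontal; measure y along the incline from where the plane meets the free surface. Vertical depth h = y·sinθ with sinθ = 0.559193.
Along the incline, y_c = h_c/sinθ = 1.13228/0.559193 = 2.02485 m.
The centroid is at the centre, 0.414 m below the top of the plate, so the highest point sits at y_top = 2.02485 − 0.414 = 1.61085 m along the incline.

y_top ≈ 1.61 m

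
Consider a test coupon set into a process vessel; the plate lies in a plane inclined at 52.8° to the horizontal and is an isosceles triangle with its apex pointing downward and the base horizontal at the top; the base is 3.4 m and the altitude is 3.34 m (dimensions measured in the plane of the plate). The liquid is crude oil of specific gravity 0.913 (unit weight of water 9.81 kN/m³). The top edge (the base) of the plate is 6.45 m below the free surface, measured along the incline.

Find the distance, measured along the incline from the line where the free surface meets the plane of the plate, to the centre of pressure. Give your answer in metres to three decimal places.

γ = 0.913 × 9.81 = 8.95653 kN/m³.
Let θ = 52.8° be the plate's angle to the horizontal; measure y along the incline from where the plane meets the free surface. Vertical depth h = y·sinθ with sinθ = 0.796530.
With the apex down, the centroid sits h/3 = 3.34/3 = 1.11333 m below the base (the top edge), so y_c = 6.45 + 1.11333 = 7.56333 m and h_c = 7.56333 × 0.796530 = 6.02442 m.
A = ½ × 3.4 × 3.34 = 5.678 m².
Resultant F = γ·h_c·A = 8.95653 × 6.02442 × 5.678 = 306.373 kN.
I_c = b·h³/36 = 3.4 × 3.34³/36 = 3.51897 m⁴.
Centre of pressure: y_p = y_c + I_c/(y_c·A) = 7.56333 + 3.51897/(7.56333 × 5.678) = 7.56333 + 0.0819421 = 7.64527 m along the plane.

y_p = 7.645 m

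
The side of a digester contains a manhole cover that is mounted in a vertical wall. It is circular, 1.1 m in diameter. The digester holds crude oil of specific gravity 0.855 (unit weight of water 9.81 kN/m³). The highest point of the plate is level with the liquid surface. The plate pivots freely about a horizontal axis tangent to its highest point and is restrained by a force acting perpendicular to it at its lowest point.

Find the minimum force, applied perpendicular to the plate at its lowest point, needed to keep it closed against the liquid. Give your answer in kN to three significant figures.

P ≈ 2.74 kN

γ = 0.855 × 9.81 = 8.38755 kN/m³.
The centroid is at the centre, 0.55 m below the top of the plate, so the centroid depth is h_c = 0.55 m.
A = π(0.55)² = 0.950332 m².
Resultant F = γ·h_c·A = 8.38755 × 0.55 × 0.950332 = 4.38403 kN.
I_c = πr⁴/4 = π × 0.55⁴/4 = 0.0718688 m⁴.
Centre of pressure: y_p = y_c + I_c/(y_c·A) = 0.55 + 0.0718688/(0.55 × 0.950332) = 0.55 + 0.1375 = 0.6875 m along the plane.
The resultant acts 0.55 + 0.1375 = 0.6875 m (along the plate) below the hinge at the top edge, so the moment about the hinge is M = F × 0.6875 = 4.38403 × 0.6875 = 3.01402 kN·m.
A normal force at the bottom, 1.1 m from the hinge, must supply this moment: P = 3.01402/1.1 = 2.74002 kN.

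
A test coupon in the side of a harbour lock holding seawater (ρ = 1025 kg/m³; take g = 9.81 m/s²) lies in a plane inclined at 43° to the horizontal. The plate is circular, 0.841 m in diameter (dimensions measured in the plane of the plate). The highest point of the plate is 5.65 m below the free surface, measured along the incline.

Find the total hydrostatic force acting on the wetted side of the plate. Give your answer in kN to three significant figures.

γ = ρg = 1025 × 9.81 / 1000 = 10.05525 kN/m³.
Let θ = 43° be the plate's angle to the horizontal; measure y along the incline from where the plane meets the free surface. Vertical depth h = y·sinθ with sinθ = 0.681998.
The centroid is at the centre, 0.4205 m below the top of the plate, so y_c = 5.65 + 0.4205 = 6.0705 m and h_c = 6.0705 × 0.681998 = 4.14007 m.
A = π(0.4205)² = 0.555497 m².
Resultant F = γ·h_c·A = 10.05525 × 4.14007 × 0.555497 = 23.125 kN.

F ≈ 23.1 kN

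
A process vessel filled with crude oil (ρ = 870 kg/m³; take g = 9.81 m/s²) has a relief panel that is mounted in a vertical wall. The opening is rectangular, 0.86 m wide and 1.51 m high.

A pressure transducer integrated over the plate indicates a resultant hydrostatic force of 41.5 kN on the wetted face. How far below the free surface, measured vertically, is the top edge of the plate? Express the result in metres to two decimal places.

γ = ρg = 870 × 9.81 / 1000 = 8.5347 kN/m³.
A = 0.86 × 1.51 = 1.2986 m².
From F = γ·h_c·A, the centroid depth is h_c = 41.5/(8.5347 × 1.2986) = 3.74442 m.
The centroid lies 1.51/2 = 0.755 m below the top edge, so the top edge sits at h_top = 3.74442 − 0.755 = 2.98942 m below the surface.

d_top ≈ 2.99 m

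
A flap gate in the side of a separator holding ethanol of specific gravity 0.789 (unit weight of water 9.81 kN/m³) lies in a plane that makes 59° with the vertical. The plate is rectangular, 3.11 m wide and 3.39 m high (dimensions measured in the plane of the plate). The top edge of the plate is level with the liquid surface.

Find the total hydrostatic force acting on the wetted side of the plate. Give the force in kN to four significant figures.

F ≈ 71.24 kN

γ = 0.789 × 9.81 = 7.74009 kN/m³.
The plate makes 59° with the vertical, i.e. θ = 90° − 59° = 31° to the horizontal. Measuring y along the incline from the free-surface line, vertical depth h = y·sinθ with sinθ = 0.515038.
The centroid lies 3.39/2 = 1.695 m below the top edge, so y_c = 1.695 m and h_c = 1.695 × 0.515038 = 0.872989 m.
A = 3.11 × 3.39 = 10.5429 m².
Resultant F = γ·h_c·A = 7.74009 × 0.872989 × 10.5429 = 71.2385 kN.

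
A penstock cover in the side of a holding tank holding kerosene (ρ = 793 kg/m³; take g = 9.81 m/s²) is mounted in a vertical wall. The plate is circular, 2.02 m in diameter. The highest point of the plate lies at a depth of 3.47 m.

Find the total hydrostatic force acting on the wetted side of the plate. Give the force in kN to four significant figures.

F ≈ 111.7 kN

γ = ρg = 793 × 9.81 / 1000 = 7.77933 kN/m³.
The centroid is at the centre, 1.01 m below the top of the plate, so the centroid depth is h_c = 3.47 + 1.01 = 4.48 m.
A = π(1.01)² = 3.20474 m².
Resultant F = γ·h_c·A = 7.77933 × 4.48 × 3.20474 = 111.69 kN.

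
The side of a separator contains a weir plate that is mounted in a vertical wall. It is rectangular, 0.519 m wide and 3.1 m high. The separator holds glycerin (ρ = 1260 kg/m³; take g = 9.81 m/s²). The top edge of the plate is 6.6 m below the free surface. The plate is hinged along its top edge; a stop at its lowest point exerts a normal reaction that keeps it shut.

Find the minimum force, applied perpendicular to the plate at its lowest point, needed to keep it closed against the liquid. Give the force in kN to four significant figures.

P ≈ 86.18 kN

γ = ρg = 1260 × 9.81 / 1000 = 12.3606 kN/m³.
The centroid lies 3.1/2 = 1.55 m below the top edge, so the centroid depth is h_c = 6.6 + 1.55 = 8.15 m.
A = 0.519 × 3.1 = 1.6089 m².
Resultant F = γ·h_c·A = 12.3606 × 8.15 × 1.6089 = 162.079 kN.
I_c = b·h³/12 = 0.519 × 3.1³/12 = 1.28846 m⁴.
Centre of pressure: y_p = y_c + I_c/(y_c·A) = 8.15 + 1.28846/(8.15 × 1.6089) = 8.15 + 0.0982617 = 8.24826 m along the plane.
The resultant acts 1.55 + 0.0982617 = 1.64826 m (along the plate) below the hinge at the top edge, so the moment about the hinge is M = F × 1.64826 = 162.079 × 1.64826 = 267.148 kN·m.
A normal force at the bottom, 3.1 m from the hinge, must supply this moment: P = 267.148/3.1 = 86.1768 kN.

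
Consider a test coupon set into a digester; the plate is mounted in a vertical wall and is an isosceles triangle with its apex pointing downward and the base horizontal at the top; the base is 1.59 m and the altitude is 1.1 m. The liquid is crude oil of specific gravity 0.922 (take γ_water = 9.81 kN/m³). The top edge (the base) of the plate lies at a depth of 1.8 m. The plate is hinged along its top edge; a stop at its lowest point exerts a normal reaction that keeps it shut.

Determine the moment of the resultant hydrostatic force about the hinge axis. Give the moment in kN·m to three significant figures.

M ≈ 6.82 kN·m

γ = 0.922 × 9.81 = 9.04482 kN/m³.
With the apex down, the centroid sits h/3 = 1.1/3 = 0.366667 m below the base (the top edge), so the centroid depth is h_c = 1.8 + 0.366667 = 2.16667 m.
A = ½ × 1.59 × 1.1 = 0.8745 m².
Resultant F = γ·h_c·A = 9.04482 × 2.16667 × 0.8745 = 17.1377 kN.
I_c = b·h³/36 = 1.59 × 1.1³/36 = 0.0587858 m⁴.
Centre of pressure: y_p = y_c + I_c/(y_c·A) = 2.16667 + 0.0587858/(2.16667 × 0.8745) = 2.16667 + 0.0310256 = 2.1977 m along the plane.
The resultant acts 0.366667 + 0.0310256 = 0.397693 m (along the plate) below the hinge at the top edge, so the moment about the hinge is M = F × 0.397693 = 17.1377 × 0.397693 = 6.81554 kN·m.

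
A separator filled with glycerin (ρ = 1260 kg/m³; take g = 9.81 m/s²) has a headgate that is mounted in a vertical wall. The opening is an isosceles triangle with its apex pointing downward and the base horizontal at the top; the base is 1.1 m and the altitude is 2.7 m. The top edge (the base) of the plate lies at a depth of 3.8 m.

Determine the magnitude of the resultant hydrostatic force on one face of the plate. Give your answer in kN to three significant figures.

γ = ρg = 1260 × 9.81 / 1000 = 12.3606 kN/m³.
With the apex down, the centroid sits h/3 = 2.7/3 = 0.9 m below the base (the top edge), so the centroid depth is h_c = 3.8 + 0.9 = 4.7 m.
A = ½ × 1.1 × 2.7 = 1.485 m².
Resultant F = γ·h_c·A = 12.3606 × 4.7 × 1.485 = 86.2708 kN.

F ≈ 86.3 kN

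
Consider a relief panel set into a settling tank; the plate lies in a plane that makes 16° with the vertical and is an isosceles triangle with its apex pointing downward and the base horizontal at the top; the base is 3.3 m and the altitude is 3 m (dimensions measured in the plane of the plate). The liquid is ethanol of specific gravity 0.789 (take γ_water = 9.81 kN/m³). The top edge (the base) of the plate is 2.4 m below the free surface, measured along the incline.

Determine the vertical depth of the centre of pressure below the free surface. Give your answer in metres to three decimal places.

γ = 0.789 × 9.81 = 7.74009 kN/m³.
The plate makes 16° with the vertical, i.e. θ = 90° − 16° = 74° to the horizontal. Measuring y along the incline from the free-surface line, vertical depth h = y·sinθ with sinθ = 0.961262.
With the apex down, the centroid sits h/3 = 3/3 = 1 m below the base (the top edge), so y_c = 2.4 + 1 = 3.4 m and h_c = 3.4 × 0.961262 = 3.26829 m.
A = ½ × 3.3 × 3 = 4.95 m².
Resultant F = γ·h_c·A = 7.74009 × 3.26829 × 4.95 = 125.219 kN.
I_c = b·h³/36 = 3.3 × 3³/36 = 2.475 m⁴.
Centre of pressure: y_p = y_c + I_c/(y_c·A) = 3.4 + 2.475/(3.4 × 4.95) = 3.4 + 0.147059 = 3.54706 m along the plane.
Vertically, h_p = y_p·sinθ = 3.54706 × 0.961262 = 3.40965 m.

h_p = 3.410 m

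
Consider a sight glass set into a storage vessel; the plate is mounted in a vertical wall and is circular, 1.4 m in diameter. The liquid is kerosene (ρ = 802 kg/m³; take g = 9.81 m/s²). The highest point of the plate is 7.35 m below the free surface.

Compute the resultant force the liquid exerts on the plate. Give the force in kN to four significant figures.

γ = ρg = 802 × 9.81 / 1000 = 7.86762 kN/m³.
The centroid is at the centre, 0.7 m below the top of the plate, so the centroid depth is h_c = 7.35 + 0.7 = 8.05 m.
A = π(0.7)² = 1.53938 m².
Resultant F = γ·h_c·A = 7.86762 × 8.05 × 1.53938 = 97.4956 kN.

F ≈ 97.50 kN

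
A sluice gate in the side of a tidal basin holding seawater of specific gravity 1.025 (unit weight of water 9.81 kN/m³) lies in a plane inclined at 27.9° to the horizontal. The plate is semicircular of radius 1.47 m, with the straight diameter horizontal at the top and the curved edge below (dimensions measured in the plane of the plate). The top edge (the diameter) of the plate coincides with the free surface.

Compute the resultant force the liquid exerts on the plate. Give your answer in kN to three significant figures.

F ≈ 9.96 kN

γ = 1.025 × 9.81 = 10.05525 kN/m³.
Let θ = 27.9° be the plate's angle to the horizontal; measure y along the incline from where the plane meets the free surface. Vertical depth h = y·sinθ with sinθ = 0.467930.
The centroid of a semicircle lies 4r/(3π) = 0.623887 m from the diameter, here below the top edge, so y_c = 0.623887 m and h_c = 0.623887 × 0.467930 = 0.291935 m.
A = πr²/2 = π × 1.47²/2 = 3.39433 m².
Resultant F = γ·h_c·A = 10.05525 × 0.291935 × 3.39433 = 9.96399 kN.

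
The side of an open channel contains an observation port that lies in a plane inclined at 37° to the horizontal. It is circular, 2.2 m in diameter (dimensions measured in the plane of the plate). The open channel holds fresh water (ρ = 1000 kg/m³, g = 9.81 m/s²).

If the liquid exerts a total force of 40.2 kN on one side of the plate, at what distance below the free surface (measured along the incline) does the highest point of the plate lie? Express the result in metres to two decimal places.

y_top ≈ 0.69 m

γ = ρg = 1000 × 9.81 = 9810 N/m³ = 9.81 kN/m³.
A = π(1.1)² = 3.80133 m².
From F = γ·h_c·A, the centroid depth is h_c = 40.2/(9.81 × 3.80133) = 1.07801 m.
Let θ = 37° be the plate's angle to the horizontal; measure y along the incline from where the plane meets the free surface. Vertical depth h = y·sinθ with sinθ = 0.601815.
Along the incline, y_c = h_c/sinθ = 1.07801/0.601815 = 1.79126 m.
The centroid is at the centre, 1.1 m below the top of the plate, so the highest point sits at y_top = 1.79126 − 1.1 = 0.69126 m along the incline.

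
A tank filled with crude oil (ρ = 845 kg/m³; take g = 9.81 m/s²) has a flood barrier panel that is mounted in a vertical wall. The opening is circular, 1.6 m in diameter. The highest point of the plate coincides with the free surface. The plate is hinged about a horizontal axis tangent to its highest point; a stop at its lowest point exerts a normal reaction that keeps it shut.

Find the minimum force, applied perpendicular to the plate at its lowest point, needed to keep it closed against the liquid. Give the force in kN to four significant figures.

γ = ρg = 845 × 9.81 / 1000 = 8.28945 kN/m³.
The centroid is at the centre, 0.8 m below the top of the plate, so the centroid depth is h_c = 0.8 m.
A = π(0.8)² = 2.01062 m².
Resultant F = γ·h_c·A = 8.28945 × 0.8 × 2.01062 = 13.3335 kN.
I_c = πr⁴/4 = π × 0.8⁴/4 = 0.321699 m⁴.
Centre of pressure: y_p = y_c + I_c/(y_c·A) = 0.8 + 0.321699/(0.8 × 2.01062) = 0.8 + 0.2 = 1 m along the plane.
The resultant acts 0.8 + 0.2 = 1 m (along the plate) below the hinge at the top edge, so the moment about the hinge is M = F × 1 = 13.3335 × 1 = 13.3335 kN·m.
A normal force at the bottom, 1.6 m from the hinge, must supply this moment: P = 13.3335/1.6 = 8.33344 kN.

P ≈ 8.333 kN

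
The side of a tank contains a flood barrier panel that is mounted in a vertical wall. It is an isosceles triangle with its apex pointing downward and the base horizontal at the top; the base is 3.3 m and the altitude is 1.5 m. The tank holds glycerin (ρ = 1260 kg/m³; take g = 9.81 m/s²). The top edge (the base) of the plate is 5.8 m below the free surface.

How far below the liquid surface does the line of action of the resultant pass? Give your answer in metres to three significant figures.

h_p = 6.32 m

γ = ρg = 1260 × 9.81 / 1000 = 12.3606 kN/m³.
With the apex down, the centroid sits h/3 = 1.5/3 = 0.5 m below the base (the top edge), so the centroid depth is h_c = 5.8 + 0.5 = 6.3 m.
A = ½ × 3.3 × 1.5 = 2.475 m².
Resultant F = γ·h_c·A = 12.3606 × 6.3 × 2.475 = 192.733 kN.
I_c = b·h³/36 = 3.3 × 1.5³/36 = 0.309375 m⁴.
Centre of pressure: y_p = y_c + I_c/(y_c·A) = 6.3 + 0.309375/(6.3 × 2.475) = 6.3 + 0.0198413 = 6.31984 m along the plane.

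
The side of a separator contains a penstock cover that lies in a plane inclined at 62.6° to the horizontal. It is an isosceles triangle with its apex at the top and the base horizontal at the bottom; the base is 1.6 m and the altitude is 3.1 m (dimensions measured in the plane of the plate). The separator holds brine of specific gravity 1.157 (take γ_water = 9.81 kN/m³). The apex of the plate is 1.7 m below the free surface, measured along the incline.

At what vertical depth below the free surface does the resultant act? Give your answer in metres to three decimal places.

h_p = 3.470 m

γ = 1.157 × 9.81 = 11.35017 kN/m³.
Let θ = 62.6° be the plate's angle to the horizontal; measure y along the incline from where the plane meets the free surface. Vertical depth h = y·sinθ with sinθ = 0.887815.
With the apex up, the centroid sits 2h/3 = 2 × 3.1/3 = 2.06667 m below the apex, so y_c = 1.7 + 2.06667 = 3.76667 m and h_c = 3.76667 × 0.887815 = 3.34411 m.
A = ½ × 1.6 × 3.1 = 2.48 m².
Resultant F = γ·h_c·A = 11.35017 × 3.34411 × 2.48 = 94.1314 kN.
I_c = b·h³/36 = 1.6 × 3.1³/36 = 1.32404 m⁴.
Centre of pressure: y_p = y_c + I_c/(y_c·A) = 3.76667 + 1.32404/(3.76667 × 2.48) = 3.76667 + 0.14174 = 3.90841 m along the plane.
Vertically, h_p = y_p·sinθ = 3.90841 × 0.887815 = 3.46995 m.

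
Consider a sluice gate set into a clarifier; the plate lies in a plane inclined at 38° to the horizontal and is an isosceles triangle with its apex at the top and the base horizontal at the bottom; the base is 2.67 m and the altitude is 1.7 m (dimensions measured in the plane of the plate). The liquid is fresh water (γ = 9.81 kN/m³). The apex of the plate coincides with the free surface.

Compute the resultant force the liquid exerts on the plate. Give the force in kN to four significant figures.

F ≈ 15.53 kN

γ = 9.81 kN/m³.
Let θ = 38° be the plate's angle to the horizontal; measure y along the incline from where the plane meets the free surface. Vertical depth h = y·sinθ with sinθ = 0.615661.
With the apex up, the centroid sits 2h/3 = 2 × 1.7/3 = 1.13333 m below the apex, so y_c = 1.13333 m and h_c = 1.13333 × 0.615661 = 0.697747 m.
A = ½ × 2.67 × 1.7 = 2.2695 m².
Resultant F = γ·h_c·A = 9.81 × 0.697747 × 2.2695 = 15.5345 kN.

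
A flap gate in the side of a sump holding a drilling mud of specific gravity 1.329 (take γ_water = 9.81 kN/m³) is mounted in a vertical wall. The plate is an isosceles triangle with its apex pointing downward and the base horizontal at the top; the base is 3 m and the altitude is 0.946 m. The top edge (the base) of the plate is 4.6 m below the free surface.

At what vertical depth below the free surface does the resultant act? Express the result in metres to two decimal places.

h_p = 4.93 m

γ = 1.329 × 9.81 = 13.03749 kN/m³.
With the apex down, the centroid sits h/3 = 0.946/3 = 0.315333 m below the base (the top edge), so the centroid depth is h_c = 4.6 + 0.315333 = 4.91533 m.
A = ½ × 3 × 0.946 = 1.419 m².
Resultant F = γ·h_c·A = 13.03749 × 4.91533 × 1.419 = 90.9346 kN.
I_c = b·h³/36 = 3 × 0.946³/36 = 0.0705492 m⁴.
Centre of pressure: y_p = y_c + I_c/(y_c·A) = 4.91533 + 0.0705492/(4.91533 × 1.419) = 4.91533 + 0.0101148 = 4.92544 m along the plane.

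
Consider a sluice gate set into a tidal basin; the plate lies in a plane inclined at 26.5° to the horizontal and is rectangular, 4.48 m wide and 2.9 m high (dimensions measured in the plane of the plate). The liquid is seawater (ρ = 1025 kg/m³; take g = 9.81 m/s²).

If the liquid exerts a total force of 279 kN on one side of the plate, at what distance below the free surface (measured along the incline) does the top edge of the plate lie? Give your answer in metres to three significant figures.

γ = ρg = 1025 × 9.81 / 1000 = 10.05525 kN/m³.
A = 4.48 × 2.9 = 12.992 m².
From F = γ·h_c·A, the centroid depth is h_c = 279/(10.05525 × 12.992) = 2.13568 m.
Let θ = 26.5° be the plate's angle to the horizontal; measure y along the incline from where the plane meets the free surface. Vertical depth h = y·sinθ with sinθ = 0.446198.
Along the incline, y_c = h_c/sinθ = 2.13568/0.446198 = 4.7864 m.
The centroid lies 2.9/2 = 1.45 m below the top edge, so the top edge sits at y_top = 4.7864 − 1.45 = 3.3364 m along the incline.

y_top ≈ 3.34 m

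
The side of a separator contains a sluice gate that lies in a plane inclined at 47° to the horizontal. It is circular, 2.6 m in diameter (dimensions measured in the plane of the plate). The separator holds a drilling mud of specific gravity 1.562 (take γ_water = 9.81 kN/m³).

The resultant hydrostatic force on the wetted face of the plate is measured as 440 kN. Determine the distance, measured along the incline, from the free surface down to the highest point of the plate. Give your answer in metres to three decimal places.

γ = 1.562 × 9.81 = 15.32322 kN/m³.
A = π(1.3)² = 5.30929 m².
From F = γ·h_c·A, the centroid depth is h_c = 440/(15.32322 × 5.30929) = 5.40837 m.
Let θ = 47° be the plate's angle to the horizontal; measure y along the incline from where the plane meets the free surface. Vertical depth h = y·sinθ with sinθ = 0.731354.
Along the incline, y_c = h_c/sinθ = 5.40837/0.731354 = 7.39501 m.
The centroid is at the centre, 1.3 m below the top of the plate, so the highest point sits at y_top = 7.39501 − 1.3 = 6.09501 m along the incline.

y_top ≈ 6.095 m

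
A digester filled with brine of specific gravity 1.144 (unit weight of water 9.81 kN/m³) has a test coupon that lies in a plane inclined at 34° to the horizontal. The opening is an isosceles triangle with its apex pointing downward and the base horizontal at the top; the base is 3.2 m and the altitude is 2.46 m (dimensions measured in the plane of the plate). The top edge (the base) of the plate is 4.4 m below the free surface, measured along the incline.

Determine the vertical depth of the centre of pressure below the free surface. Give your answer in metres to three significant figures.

h_p = 2.96 m

γ = 1.144 × 9.81 = 11.22264 kN/m³.
Let θ = 34° be the plate's angle to the horizontal; measure y along the incline from where the plane meets the free surface. Vertical depth h = y·sinθ with sinθ = 0.559193.
With the apex down, the centroid sits h/3 = 2.46/3 = 0.82 m below the base (the top edge), so y_c = 4.4 + 0.82 = 5.22 m and h_c = 5.22 × 0.559193 = 2.91899 m.
A = ½ × 3.2 × 2.46 = 3.936 m².
Resultant F = γ·h_c·A = 11.22264 × 2.91899 × 3.936 = 128.939 kN.
I_c = b·h³/36 = 3.2 × 2.46³/36 = 1.32328 m⁴.
Centre of pressure: y_p = y_c + I_c/(y_c·A) = 5.22 + 1.32328/(5.22 × 3.936) = 5.22 + 0.064406 = 5.28441 m along the plane.
Vertically, h_p = y_p·sinθ = 5.28441 × 0.559193 = 2.95501 m.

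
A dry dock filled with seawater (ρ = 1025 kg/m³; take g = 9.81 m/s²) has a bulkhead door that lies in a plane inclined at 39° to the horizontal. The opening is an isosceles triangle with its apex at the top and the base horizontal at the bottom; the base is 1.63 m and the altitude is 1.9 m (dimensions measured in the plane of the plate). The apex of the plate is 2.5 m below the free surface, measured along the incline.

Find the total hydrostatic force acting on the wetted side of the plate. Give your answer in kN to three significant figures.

γ = ρg = 1025 × 9.81 / 1000 = 10.05525 kN/m³.
Let θ = 39° be the plate's angle to the horizontal; measure y along the incline from where the plane meets the free surface. Vertical depth h = y·sinθ with sinθ = 0.629320.
With the apex up, the centroid sits 2h/3 = 2 × 1.9/3 = 1.26667 m below the apex, so y_c = 2.5 + 1.26667 = 3.76667 m and h_c = 3.76667 × 0.629320 = 2.37044 m.
A = ½ × 1.63 × 1.9 = 1.5485 m².
Resultant F = γ·h_c·A = 10.05525 × 2.37044 × 1.5485 = 36.9091 kN.

F ≈ 36.9 kN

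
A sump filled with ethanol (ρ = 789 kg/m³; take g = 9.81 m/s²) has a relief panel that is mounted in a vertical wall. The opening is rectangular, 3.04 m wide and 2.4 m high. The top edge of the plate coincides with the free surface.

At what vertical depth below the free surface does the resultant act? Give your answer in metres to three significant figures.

h_p = 1.60 m

γ = ρg = 789 × 9.81 / 1000 = 7.74009 kN/m³.
The centroid lies 2.4/2 = 1.2 m below the top edge, so the centroid depth is h_c = 1.2 m.
A = 3.04 × 2.4 = 7.296 m².
Resultant F = γ·h_c·A = 7.74009 × 1.2 × 7.296 = 67.766 kN.
I_c = b·h³/12 = 3.04 × 2.4³/12 = 3.50208 m⁴.
Centre of pressure: y_p = y_c + I_c/(y_c·A) = 1.2 + 3.50208/(1.2 × 7.296) = 1.2 + 0.4 = 1.6 m along the plane.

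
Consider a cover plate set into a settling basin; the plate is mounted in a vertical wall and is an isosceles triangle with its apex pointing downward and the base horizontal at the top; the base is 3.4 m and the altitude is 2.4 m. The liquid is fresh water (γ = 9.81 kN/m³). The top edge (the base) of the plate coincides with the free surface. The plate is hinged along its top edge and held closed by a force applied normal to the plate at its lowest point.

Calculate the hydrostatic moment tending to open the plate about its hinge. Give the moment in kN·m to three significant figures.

γ = 9.81 kN/m³.
With the apex down, the centroid sits h/3 = 2.4/3 = 0.8 m below the base (the top edge), so the centroid depth is h_c = 0.8 m.
A = ½ × 3.4 × 2.4 = 4.08 m².
Resultant F = γ·h_c·A = 9.81 × 0.8 × 4.08 = 32.0198 kN.
I_c = b·h³/36 = 3.4 × 2.4³/36 = 1.3056 m⁴.
Centre of pressure: y_p = y_c + I_c/(y_c·A) = 0.8 + 1.3056/(0.8 × 4.08) = 0.8 + 0.4 = 1.2 m along the plane.
The resultant acts 0.8 + 0.4 = 1.2 m (along the plate) below the hinge at the top edge, so the moment about the hinge is M = F × 1.2 = 32.0198 × 1.2 = 38.4238 kN·m.

M ≈ 38.4 kN·m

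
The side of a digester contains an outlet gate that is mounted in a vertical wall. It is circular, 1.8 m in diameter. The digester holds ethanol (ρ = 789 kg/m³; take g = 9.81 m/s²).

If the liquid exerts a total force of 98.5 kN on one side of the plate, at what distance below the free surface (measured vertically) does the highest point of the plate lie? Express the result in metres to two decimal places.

γ = ρg = 789 × 9.81 / 1000 = 7.74009 kN/m³.
A = π(0.9)² = 2.54469 m².
From F = γ·h_c·A, the centroid depth is h_c = 98.5/(7.74009 × 2.54469) = 5.00098 m.
The centroid is at the centre, 0.9 m below the top of the plate, so the highest point sits at h_top = 5.00098 − 0.9 = 4.10098 m below the surface.

d_top ≈ 4.10 m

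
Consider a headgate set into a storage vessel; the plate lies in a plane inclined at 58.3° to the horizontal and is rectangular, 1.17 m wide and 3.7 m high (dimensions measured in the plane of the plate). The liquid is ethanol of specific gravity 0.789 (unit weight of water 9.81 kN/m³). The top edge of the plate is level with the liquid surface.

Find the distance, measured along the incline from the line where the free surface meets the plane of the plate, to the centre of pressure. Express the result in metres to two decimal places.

γ = 0.789 × 9.81 = 7.74009 kN/m³.
Let θ = 58.3° be the plate's angle to the horizontal; measure y along the incline from where the plane meets the free surface. Vertical depth h = y·sinθ with sinθ = 0.850811.
The centroid lies 3.7/2 = 1.85 m below the top edge, so y_c = 1.85 m and h_c = 1.85 × 0.850811 = 1.574 m.
A = 1.17 × 3.7 = 4.329 m².
Resultant F = γ·h_c·A = 7.74009 × 1.574 × 4.329 = 52.7398 kN.
I_c = b·h³/12 = 1.17 × 3.7³/12 = 4.93867 m⁴.
Centre of pressure: y_p = y_c + I_c/(y_c·A) = 1.85 + 4.93867/(1.85 × 4.329) = 1.85 + 0.616667 = 2.46667 m along the plane.

y_p = 2.47 m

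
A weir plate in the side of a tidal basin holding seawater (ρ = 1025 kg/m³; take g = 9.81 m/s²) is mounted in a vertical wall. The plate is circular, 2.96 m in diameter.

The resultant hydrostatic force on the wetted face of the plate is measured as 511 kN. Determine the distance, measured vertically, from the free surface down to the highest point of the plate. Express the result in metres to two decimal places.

d_top ≈ 5.91 m

γ = ρg = 1025 × 9.81 / 1000 = 10.05525 kN/m³.
A = π(1.48)² = 6.88134 m².
From F = γ·h_c·A, the centroid depth is h_c = 511/(10.05525 × 6.88134) = 7.38508 m.
The centroid is at the centre, 1.48 m below the top of the plate, so the highest point sits at h_top = 7.38508 − 1.48 = 5.90508 m below the surface.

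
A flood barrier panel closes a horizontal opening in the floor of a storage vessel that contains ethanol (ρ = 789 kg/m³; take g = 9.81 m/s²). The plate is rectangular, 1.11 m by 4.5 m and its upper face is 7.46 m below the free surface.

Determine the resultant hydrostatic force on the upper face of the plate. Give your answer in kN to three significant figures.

γ = ρg = 789 × 9.81 / 1000 = 7.74009 kN/m³.
The plate is horizontal, so pressure is uniform at p = γ·h = 7.74009 × 7.46 = 57.7411 kN/m².
A = 1.11 × 4.5 = 4.995 m².
F = p·A = 57.7411 × 4.995 = 288.417 kN.

F ≈ 288 kN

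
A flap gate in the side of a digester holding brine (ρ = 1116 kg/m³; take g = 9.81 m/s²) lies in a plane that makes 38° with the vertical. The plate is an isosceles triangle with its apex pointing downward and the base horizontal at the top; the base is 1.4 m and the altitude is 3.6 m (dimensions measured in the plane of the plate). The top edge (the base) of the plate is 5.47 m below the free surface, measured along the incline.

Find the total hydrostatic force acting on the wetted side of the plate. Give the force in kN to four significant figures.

F ≈ 145.0 kN

γ = ρg = 1116 × 9.81 / 1000 = 10.94796 kN/m³.
The plate makes 38° with the vertical, i.e. θ = 90° − 38° = 52° to the horizontal. Measuring y along the incline from the free-surface line, vertical depth h = y·sinθ with sinθ = 0.788011.
With the apex down, the centroid sits h/3 = 3.6/3 = 1.2 m below the base (the top edge), so y_c = 5.47 + 1.2 = 6.67 m and h_c = 6.67 × 0.788011 = 5.25603 m.
A = ½ × 1.4 × 3.6 = 2.52 m².
Resultant F = γ·h_c·A = 10.94796 × 5.25603 × 2.52 = 145.008 kN.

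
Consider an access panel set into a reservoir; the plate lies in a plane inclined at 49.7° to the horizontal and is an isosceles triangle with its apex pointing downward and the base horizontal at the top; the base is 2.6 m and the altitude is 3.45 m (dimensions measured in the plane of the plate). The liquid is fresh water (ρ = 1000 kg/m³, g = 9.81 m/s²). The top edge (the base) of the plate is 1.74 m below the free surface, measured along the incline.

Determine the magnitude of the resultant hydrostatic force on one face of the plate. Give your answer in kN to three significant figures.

F ≈ 97.0 kN

γ = ρg = 1000 × 9.81 = 9810 N/m³ = 9.81 kN/m³.
Let θ = 49.7° be the plate's angle to the horizontal; measure y along the incline from where the plane meets the free surface. Vertical depth h = y·sinθ with sinθ = 0.762668.
With the apex down, the centroid sits h/3 = 3.45/3 = 1.15 m below the base (the top edge), so y_c = 1.74 + 1.15 = 2.89 m and h_c = 2.89 × 0.762668 = 2.20411 m.
A = ½ × 2.6 × 3.45 = 4.485 m².
Resultant F = γ·h_c·A = 9.81 × 2.20411 × 4.485 = 96.9761 kN.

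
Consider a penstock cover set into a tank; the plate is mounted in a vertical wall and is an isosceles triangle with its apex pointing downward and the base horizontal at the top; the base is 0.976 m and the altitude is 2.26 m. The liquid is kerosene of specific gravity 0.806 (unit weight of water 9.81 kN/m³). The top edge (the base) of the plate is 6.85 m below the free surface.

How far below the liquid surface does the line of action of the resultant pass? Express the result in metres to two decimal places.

γ = 0.806 × 9.81 = 7.90686 kN/m³.
With the apex down, the centroid sits h/3 = 2.26/3 = 0.753333 m below the base (the top edge), so the centroid depth is h_c = 6.85 + 0.753333 = 7.60333 m.
A = ½ × 0.976 × 2.26 = 1.10288 m².
Resultant F = γ·h_c·A = 7.90686 × 7.60333 × 1.10288 = 66.3035 kN.
I_c = b·h³/36 = 0.976 × 2.26³/36 = 0.312948 m⁴.
Centre of pressure: y_p = y_c + I_c/(y_c·A) = 7.60333 + 0.312948/(7.60333 × 1.10288) = 7.60333 + 0.0373199 = 7.64065 m along the plane.

h_p = 7.64 m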